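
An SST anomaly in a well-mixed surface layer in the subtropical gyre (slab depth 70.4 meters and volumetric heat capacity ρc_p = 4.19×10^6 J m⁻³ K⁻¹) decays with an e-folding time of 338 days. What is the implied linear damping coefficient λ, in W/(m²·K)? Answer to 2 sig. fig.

10

Areal heat capacity C = ρc_p × D = 4.19×10^6 × 70.4 = 2.95×10^8 J/(m^2 K).
τ = 338 days = 2.92×10^7 s.
λ = C / τ = 2.95×10^8 / 2.92×10^7 = 10.1 W/(m²·K).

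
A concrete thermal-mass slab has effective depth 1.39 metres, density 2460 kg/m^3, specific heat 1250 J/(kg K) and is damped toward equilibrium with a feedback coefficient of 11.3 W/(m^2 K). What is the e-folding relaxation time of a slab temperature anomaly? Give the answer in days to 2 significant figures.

4.4 days

Areal heat capacity C = ρ c_p D = 2460 × 1250 × 1.39 = 4.27×10^6 J m⁻² K⁻¹.
Relaxation time τ = C / λ = 4.27×10^6 / 11.3 = 3.78×10^5 s.
In days: 3.78×10^5 s / (86400 s/day) = 4.38 days.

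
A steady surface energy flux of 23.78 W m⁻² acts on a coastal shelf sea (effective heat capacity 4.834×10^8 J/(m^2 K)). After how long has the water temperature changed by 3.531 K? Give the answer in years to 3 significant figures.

2.27 years

Areal heat capacity C = 4.834×10^8 J/(m^2 K) (given).
Time required: Δt = C ΔT / F = 4.83×10^8 × 3.531 / 23.78 = 7.18×10^7 s.
In years: 7.18×10^7 s / (3.156×10^7 s/year) = 2.27 years.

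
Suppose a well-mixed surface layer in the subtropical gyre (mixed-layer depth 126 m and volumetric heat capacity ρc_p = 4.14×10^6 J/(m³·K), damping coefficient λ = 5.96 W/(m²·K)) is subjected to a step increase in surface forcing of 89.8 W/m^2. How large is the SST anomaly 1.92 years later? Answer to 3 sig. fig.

Areal heat capacity C = ρc_p × D = 4.14×10^6 × 126 = 5.22×10^8 J/(m^2 K).
τ = C / λ = 5.22×10^8 / 5.96 = 8.75×10^7 s.
Equilibrium anomaly ΔT_eq = F / λ = 89.8 / 5.96 = 15.1 K.
t = 1.92 years = 6.06×10^7 s, so t/τ = 0.692.
ΔT(t) = ΔT_eq (1 − e^(−t/τ)) = 15.1 × (1 − e^−0.692) = 7.53 K.

7.53 K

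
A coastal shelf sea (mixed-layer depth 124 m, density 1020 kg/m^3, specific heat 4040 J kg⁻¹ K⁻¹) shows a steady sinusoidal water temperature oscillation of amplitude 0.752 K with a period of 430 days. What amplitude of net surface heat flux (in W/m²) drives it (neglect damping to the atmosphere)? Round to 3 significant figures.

Areal heat capacity C = ρ c_p D = 1020 × 4040 × 124 = 5.11×10^8 J m⁻² K⁻¹.
ω = 2π / 3.72×10^7 s = 1.69×10^-7 s⁻¹.
Cω = 5.11×10^8 × 1.69×10^-7 = 86.4 W/(m²·K).
F₀ = A × Cω = 0.752 × 86.4 = 65.0 W/m².

65.0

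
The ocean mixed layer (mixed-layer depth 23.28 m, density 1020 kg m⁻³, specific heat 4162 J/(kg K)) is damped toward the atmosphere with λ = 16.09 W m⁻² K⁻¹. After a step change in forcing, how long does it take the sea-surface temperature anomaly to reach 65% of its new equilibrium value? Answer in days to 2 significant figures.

75 days

Areal heat capacity C = ρ c_p D = 1020 × 4162 × 23.28 = 9.88×10^7 J m⁻² K⁻¹.
τ = C / λ = 9.88×10^7 / 16.09 = 6.14×10^6 s.
Fraction reached: 1 − e^(−t/τ) = 0.65 ⇒ t = −τ ln(1 − 0.65) = τ × 1.05.
t = 6.45×10^6 s = 74.6 days.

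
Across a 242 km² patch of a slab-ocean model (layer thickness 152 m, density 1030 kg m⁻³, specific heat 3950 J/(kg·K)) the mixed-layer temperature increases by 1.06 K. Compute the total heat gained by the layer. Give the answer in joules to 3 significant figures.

Areal heat capacity C = ρ c_p D = 1030 × 3950 × 152 = 6.18×10^8 J/(m^2 K).
Heat per unit area: q = C ΔT = 6.18×10^8 × 1.06 = 6.56×10^8 J/m².
Total heat: Q = q × A = 6.56×10^8 × (242 × 10⁶ m²) = 1.59×10^17 J.

1.59×10^17 J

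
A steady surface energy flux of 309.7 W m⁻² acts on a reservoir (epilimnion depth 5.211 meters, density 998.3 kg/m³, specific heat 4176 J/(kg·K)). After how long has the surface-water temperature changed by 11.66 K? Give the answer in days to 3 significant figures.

Areal heat capacity C = ρ c_p D = 998.3 × 4176 × 5.211 = 2.17×10^7 J/(m²·K).
Time required: Δt = C ΔT / F = 2.17×10^7 × 11.66 / 309.7 = 8.18×10^5 s.
In days: 8.18×10^5 s / (86400 s/day) = 9.47 days.

9.47 days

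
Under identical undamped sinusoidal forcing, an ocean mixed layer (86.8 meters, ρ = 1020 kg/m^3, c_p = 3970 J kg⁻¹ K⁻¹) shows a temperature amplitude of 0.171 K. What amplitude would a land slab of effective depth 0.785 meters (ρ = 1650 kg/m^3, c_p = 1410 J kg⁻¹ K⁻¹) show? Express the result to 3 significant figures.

32.9 K

C_ocean = 3.51×10^8 J/(m²·K); C_land = 1.83×10^6 J/(m²·K).
A ∝ 1/C ⇒ A_land = A_ocean × C_ocean/C_land = 0.171 × 192 = 32.9 K.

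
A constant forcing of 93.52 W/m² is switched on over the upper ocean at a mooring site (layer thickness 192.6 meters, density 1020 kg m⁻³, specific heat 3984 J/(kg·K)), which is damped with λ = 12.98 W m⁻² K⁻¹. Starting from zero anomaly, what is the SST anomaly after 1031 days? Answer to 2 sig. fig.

5.6 K

Areal heat capacity C = ρ c_p D = 1020 × 3984 × 192.6 = 7.83×10^8 J m⁻² K⁻¹.
τ = C / λ = 7.83×10^8 / 12.98 = 6.03×10^7 s.
Equilibrium anomaly ΔT_eq = F / λ = 93.52 / 12.98 = 7.20 K.
t = 1031 days = 8.91×10^7 s, so t/τ = 1.48.
ΔT(t) = ΔT_eq (1 − e^(−t/τ)) = 7.20 × (1 − e^−1.48) = 5.56 K.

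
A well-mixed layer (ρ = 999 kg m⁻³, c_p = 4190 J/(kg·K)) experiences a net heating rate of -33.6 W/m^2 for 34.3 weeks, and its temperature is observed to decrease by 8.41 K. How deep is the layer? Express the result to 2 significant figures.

Heat input Q = F Δt = -33.6 × 2.07×10^7 s = -6.97×10^8 J/m².
Required areal heat capacity C = Q / ΔT = 8.29×10^7 J/(m²·K).
Depth D = C / (ρ c_p) = 8.29×10^7 / (999 × 4190) = 19.8 m.

20 m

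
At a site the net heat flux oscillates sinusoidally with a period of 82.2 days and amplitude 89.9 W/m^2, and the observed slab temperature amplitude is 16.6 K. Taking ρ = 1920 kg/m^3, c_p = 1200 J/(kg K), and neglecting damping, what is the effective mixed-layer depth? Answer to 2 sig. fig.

2.7 m

ω = 2π / 7.10×10^6 s = 8.85×10^-7 s⁻¹.
Required C = F₀ / (A ω) = 89.9 / (16.6 × 8.85×10^-7) = 6.12×10^6 J/(m²·K).
D = C / (ρ c_p) = 6.12×10^6 / (1920 × 1200) = 2.66 m.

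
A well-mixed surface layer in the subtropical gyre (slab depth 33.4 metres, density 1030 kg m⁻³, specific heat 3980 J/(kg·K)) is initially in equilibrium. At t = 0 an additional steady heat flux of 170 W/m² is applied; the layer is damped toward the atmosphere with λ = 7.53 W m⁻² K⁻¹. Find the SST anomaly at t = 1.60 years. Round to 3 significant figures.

Areal heat capacity C = ρ c_p D = 1030 × 3980 × 33.4 = 1.37×10^8 J/(m²·K).
τ = C / λ = 1.37×10^8 / 7.53 = 1.82×10^7 s.
Equilibrium anomaly ΔT_eq = F / λ = 170 / 7.53 = 22.6 K.
t = 1.60 years = 5.05×10^7 s, so t/τ = 2.78.
ΔT(t) = ΔT_eq (1 − e^(−t/τ)) = 22.6 × (1 − e^−2.78) = 21.2 K.

21.2 K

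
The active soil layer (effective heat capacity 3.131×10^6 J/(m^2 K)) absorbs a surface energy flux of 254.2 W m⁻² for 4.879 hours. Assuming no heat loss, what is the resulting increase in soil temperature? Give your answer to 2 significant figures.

Areal heat capacity C = 3.131×10^6 J/(m^2 K) (given).
Net heat input Q = F Δt = 254.2 × (4.879 hours × 3600 s/hour) = 4.46×10^6 J/m².
ΔT = Q / C = 4.46×10^6 / 3.13×10^6 = 1.43 K.

1.4 K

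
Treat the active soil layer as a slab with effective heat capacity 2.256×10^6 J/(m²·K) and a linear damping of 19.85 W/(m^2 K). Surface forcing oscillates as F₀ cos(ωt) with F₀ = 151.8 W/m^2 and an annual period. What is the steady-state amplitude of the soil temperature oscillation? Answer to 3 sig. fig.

Areal heat capacity C = 2.256×10^6 J/(m²·K) (given).
Angular frequency ω = 2π / T = 2π / 3.15×10^7 s = 1.99×10^-7 s⁻¹.
√((Cω)² + λ²) = √((0.449)² + 19.85²) = 19.9 W/(m²·K).
Amplitude A = F₀ / √((Cω)²+λ²) = 151.8 / 19.9 = 7.65 K.

7.65 K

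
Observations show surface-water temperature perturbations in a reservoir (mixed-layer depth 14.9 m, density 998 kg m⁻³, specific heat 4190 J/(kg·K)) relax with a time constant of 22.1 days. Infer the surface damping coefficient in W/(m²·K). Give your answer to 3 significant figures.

32.6

Areal heat capacity C = ρ c_p D = 998 × 4190 × 14.9 = 6.23×10^7 J/(m^2 K).
τ = 22.1 days = 1.91×10^6 s.
λ = C / τ = 6.23×10^7 / 1.91×10^6 = 32.6 W/(m²·K).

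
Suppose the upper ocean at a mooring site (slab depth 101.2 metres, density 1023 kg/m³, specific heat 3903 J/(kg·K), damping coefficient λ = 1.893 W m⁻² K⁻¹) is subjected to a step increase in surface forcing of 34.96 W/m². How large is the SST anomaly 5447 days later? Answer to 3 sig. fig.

Areal heat capacity C = ρ c_p D = 1023 × 3903 × 101.2 = 4.04×10^8 J/(m²·K).
τ = C / λ = 4.04×10^8 / 1.893 = 2.13×10^8 s.
Equilibrium anomaly ΔT_eq = F / λ = 34.96 / 1.893 = 18.5 K.
t = 5447 days = 4.71×10^8 s, so t/τ = 2.20.
ΔT(t) = ΔT_eq (1 − e^(−t/τ)) = 18.5 × (1 − e^−2.20) = 16.4 K.

16.4 K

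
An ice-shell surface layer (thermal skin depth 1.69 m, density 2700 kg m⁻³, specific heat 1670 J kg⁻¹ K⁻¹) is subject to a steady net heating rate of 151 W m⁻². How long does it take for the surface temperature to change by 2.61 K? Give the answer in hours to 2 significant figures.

Areal heat capacity C = ρ c_p D = 2700 × 1670 × 1.69 = 7.62×10^6 J m⁻² K⁻¹.
Time required: Δt = C ΔT / F = 7.62×10^6 × 2.61 / 151 = 1.32×10^5 s.
In hours: 1.32×10^5 s / (3600 s/hour) = 36.6 hours.

37 hours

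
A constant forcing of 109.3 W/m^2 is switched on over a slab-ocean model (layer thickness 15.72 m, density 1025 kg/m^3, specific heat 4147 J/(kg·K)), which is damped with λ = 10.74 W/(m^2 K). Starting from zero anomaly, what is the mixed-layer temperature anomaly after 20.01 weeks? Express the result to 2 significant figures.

Areal heat capacity C = ρ c_p D = 1025 × 4147 × 15.72 = 6.68×10^7 J/(m^2 K).
τ = C / λ = 6.68×10^7 / 10.74 = 6.22×10^6 s.
Equilibrium anomaly ΔT_eq = F / λ = 109.3 / 10.74 = 10.2 K.
t = 20.01 weeks = 1.21×10^7 s, so t/τ = 1.95.
ΔT(t) = ΔT_eq (1 − e^(−t/τ)) = 10.2 × (1 − e^−1.95) = 8.72 K.

8.7 K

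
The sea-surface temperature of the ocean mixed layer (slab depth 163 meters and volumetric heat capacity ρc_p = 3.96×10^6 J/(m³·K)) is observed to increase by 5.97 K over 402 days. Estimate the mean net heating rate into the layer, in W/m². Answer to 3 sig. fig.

Areal heat capacity C = ρc_p × D = 3.96×10^6 × 163 = 6.45×10^8 J m⁻² K⁻¹.
Required heat per unit area: Q = C ΔT = 6.45×10^8 × 5.97 = 3.85×10^9 J/m².
Flux F = Q / Δt = 3.85×10^9 / 3.47×10^7 s = 111 W/m².

111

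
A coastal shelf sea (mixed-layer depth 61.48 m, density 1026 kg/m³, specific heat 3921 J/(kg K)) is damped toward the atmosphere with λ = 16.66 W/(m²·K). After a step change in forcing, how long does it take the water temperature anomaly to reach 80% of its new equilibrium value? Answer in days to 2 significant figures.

280 days

Areal heat capacity C = ρ c_p D = 1026 × 3921 × 61.48 = 2.47×10^8 J m⁻² K⁻¹.
τ = C / λ = 2.47×10^8 / 16.66 = 1.48×10^7 s.
Fraction reached: 1 − e^(−t/τ) = 0.80 ⇒ t = −τ ln(1 − 0.80) = τ × 1.61.
t = 2.39×10^7 s = 277 days.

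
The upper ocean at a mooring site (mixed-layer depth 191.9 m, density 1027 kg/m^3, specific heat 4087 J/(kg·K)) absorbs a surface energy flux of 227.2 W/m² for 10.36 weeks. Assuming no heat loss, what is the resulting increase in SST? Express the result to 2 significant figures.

1.8 K

Areal heat capacity C = ρ c_p D = 1027 × 4087 × 191.9 = 8.05×10^8 J/(m²·K).
Net heat input Q = F Δt = 227.2 × (10.36 weeks × 6.048×10^5 s/week) = 1.42×10^9 J/m².
ΔT = Q / C = 1.42×10^9 / 8.05×10^8 = 1.77 K.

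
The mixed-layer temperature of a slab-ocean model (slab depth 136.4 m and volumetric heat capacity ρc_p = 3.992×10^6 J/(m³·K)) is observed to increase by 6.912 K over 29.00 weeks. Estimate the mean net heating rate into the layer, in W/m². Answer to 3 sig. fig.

Areal heat capacity C = ρc_p × D = 3.992×10^6 × 136.4 = 5.45×10^8 J m⁻² K⁻¹.
Required heat per unit area: Q = C ΔT = 5.45×10^8 × 6.912 = 3.76×10^9 J/m².
Flux F = Q / Δt = 3.76×10^9 / 1.75×10^7 s = 215 W/m².

215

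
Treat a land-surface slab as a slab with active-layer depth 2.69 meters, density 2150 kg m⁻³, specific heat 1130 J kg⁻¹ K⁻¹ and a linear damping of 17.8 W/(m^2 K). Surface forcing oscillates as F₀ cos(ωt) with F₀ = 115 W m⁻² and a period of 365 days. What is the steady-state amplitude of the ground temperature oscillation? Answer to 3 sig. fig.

6.44 K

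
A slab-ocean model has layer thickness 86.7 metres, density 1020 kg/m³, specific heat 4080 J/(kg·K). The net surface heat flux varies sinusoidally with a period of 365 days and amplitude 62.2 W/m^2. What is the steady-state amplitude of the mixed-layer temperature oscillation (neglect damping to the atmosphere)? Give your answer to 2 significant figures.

0.87 K

Areal heat capacity C = ρ c_p D = 1020 × 4080 × 86.7 = 3.61×10^8 J m⁻² K⁻¹.
Angular frequency ω = 2π / T = 2π / 3.15×10^7 s = 1.99×10^-7 s⁻¹.
Cω = 3.61×10^8 × 1.99×10^-7 = 71.9 W/(m²·K).
Amplitude A = F₀ / (Cω) = 62.2 / 71.9 = 0.865 K.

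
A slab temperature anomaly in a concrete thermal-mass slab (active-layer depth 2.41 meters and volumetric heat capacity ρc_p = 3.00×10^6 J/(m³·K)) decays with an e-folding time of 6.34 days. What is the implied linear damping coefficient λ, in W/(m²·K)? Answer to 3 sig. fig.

13.2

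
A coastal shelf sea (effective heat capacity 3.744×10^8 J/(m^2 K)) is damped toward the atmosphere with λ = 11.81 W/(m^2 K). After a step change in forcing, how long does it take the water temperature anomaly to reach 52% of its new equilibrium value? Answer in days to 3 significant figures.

Areal heat capacity C = 3.744×10^8 J/(m^2 K) (given).
τ = C / λ = 3.74×10^8 / 11.81 = 3.17×10^7 s.
Fraction reached: 1 − e^(−t/τ) = 0.52 ⇒ t = −τ ln(1 − 0.52) = τ × 0.734.
t = 2.33×10^7 s = 269 days.

269 days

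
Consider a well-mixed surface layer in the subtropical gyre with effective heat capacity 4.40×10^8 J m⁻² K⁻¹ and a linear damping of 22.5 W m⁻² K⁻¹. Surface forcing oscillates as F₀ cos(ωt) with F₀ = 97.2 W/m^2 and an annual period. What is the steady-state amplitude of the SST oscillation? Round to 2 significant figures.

1.1 K

Areal heat capacity C = 4.40×10^8 J m⁻² K⁻¹ (given).
Angular frequency ω = 2π / T = 2π / 3.15×10^7 s = 1.99×10^-7 s⁻¹.
√((Cω)² + λ²) = √((87.7)² + 22.5²) = 90.5 W/(m²·K).
Amplitude A = F₀ / √((Cω)²+λ²) = 97.2 / 90.5 = 1.07 K.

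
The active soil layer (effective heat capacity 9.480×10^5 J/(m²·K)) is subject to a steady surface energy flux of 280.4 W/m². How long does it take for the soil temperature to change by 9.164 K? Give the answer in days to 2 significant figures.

0.36 days

Areal heat capacity C = 9.480×10^5 J/(m²·K) (given).
Time required: Δt = C ΔT / F = 9.48×10^5 × 9.164 / 280.4 = 31000 s.
In days: 31000 s / (86400 s/day) = 0.359 days.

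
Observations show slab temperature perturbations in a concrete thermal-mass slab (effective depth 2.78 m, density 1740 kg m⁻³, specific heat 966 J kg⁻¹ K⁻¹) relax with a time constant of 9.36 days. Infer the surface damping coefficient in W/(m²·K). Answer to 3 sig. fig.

5.78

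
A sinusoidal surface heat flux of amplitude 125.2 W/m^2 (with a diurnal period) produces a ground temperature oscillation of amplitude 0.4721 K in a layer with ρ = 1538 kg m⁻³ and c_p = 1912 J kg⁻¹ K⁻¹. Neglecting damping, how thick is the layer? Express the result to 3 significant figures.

1.24 m

ω = 2π / 86400 s = 7.27×10^-5 s⁻¹.
Required C = F₀ / (A ω) = 125.2 / (0.4721 × 7.27×10^-5) = 3.65×10^6 J/(m²·K).
D = C / (ρ c_p) = 3.65×10^6 / (1538 × 1912) = 1.24 m.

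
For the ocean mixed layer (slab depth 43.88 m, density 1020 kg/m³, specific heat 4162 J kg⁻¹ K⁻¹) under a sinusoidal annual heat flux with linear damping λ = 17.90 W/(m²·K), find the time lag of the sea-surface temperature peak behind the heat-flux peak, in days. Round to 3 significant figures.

65.1 days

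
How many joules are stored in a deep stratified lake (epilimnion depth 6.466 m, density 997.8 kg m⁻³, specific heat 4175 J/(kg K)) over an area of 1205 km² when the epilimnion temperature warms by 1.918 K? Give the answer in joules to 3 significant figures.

6.23×10^16 J

Areal heat capacity C = ρ c_p D = 997.8 × 4175 × 6.466 = 2.69×10^7 J/(m²·K).
Heat per unit area: q = C ΔT = 2.69×10^7 × 1.918 = 5.17×10^7 J/m².
Total heat: Q = q × A = 5.17×10^7 × (1205 × 10⁶ m²) = 6.23×10^16 J.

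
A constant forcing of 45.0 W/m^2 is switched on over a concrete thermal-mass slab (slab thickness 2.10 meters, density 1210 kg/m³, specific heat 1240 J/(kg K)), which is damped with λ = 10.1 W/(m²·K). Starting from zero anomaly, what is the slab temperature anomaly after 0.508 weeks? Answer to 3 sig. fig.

2.79 K

Areal heat capacity C = ρ c_p D = 1210 × 1240 × 2.10 = 3.15×10^6 J/(m^2 K).
τ = C / λ = 3.15×10^6 / 10.1 = 3.12×10^5 s.
Equilibrium anomaly ΔT_eq = F / λ = 45.0 / 10.1 = 4.46 K.
t = 0.508 weeks = 3.07×10^5 s, so t/τ = 0.985.
ΔT(t) = ΔT_eq (1 − e^(−t/τ)) = 4.46 × (1 − e^−0.985) = 2.79 K.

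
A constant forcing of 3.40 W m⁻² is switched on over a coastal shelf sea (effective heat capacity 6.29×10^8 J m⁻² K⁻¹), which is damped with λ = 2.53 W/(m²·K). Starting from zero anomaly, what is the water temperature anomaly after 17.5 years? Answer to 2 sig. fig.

1.2 K

Areal heat capacity C = 6.29×10^8 J m⁻² K⁻¹ (given).
τ = C / λ = 6.29×10^8 / 2.53 = 2.49×10^8 s.
Equilibrium anomaly ΔT_eq = F / λ = 3.40 / 2.53 = 1.34 K.
t = 17.5 years = 5.52×10^8 s, so t/τ = 2.22.
ΔT(t) = ΔT_eq (1 − e^(−t/τ)) = 1.34 × (1 − e^−2.22) = 1.20 K.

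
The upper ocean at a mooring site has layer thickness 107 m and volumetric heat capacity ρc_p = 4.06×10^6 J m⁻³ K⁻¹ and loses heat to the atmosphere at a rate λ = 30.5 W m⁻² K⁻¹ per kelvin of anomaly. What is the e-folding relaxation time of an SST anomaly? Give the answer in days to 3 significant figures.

Areal heat capacity C = ρc_p × D = 4.06×10^6 × 107 = 4.34×10^8 J m⁻² K⁻¹.
Relaxation time τ = C / λ = 4.34×10^8 / 30.5 = 1.42×10^7 s.
In days: 1.42×10^7 s / (86400 s/day) = 165 days.

165 days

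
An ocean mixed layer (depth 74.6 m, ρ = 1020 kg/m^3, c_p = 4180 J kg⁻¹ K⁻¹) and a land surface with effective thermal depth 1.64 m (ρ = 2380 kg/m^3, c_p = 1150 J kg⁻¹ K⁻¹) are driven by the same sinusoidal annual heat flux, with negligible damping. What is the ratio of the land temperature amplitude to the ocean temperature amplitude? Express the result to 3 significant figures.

70.9

C_ocean = 1020 × 4180 × 74.6 = 3.18×10^8 J/(m²·K).
C_land = 2380 × 1150 × 1.64 = 4.49×10^6 J/(m²·K).
Undamped amplitude ∝ 1/C, so A_land/A_ocean = C_ocean/C_land = 70.9.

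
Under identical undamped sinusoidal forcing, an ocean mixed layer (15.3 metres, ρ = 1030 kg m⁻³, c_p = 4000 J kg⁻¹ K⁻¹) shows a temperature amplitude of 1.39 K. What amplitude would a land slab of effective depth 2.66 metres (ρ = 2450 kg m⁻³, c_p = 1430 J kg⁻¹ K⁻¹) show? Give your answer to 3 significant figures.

9.40 K

C_ocean = 6.30×10^7 J/(m²·K); C_land = 9.32×10^6 J/(m²·K).
A ∝ 1/C ⇒ A_land = A_ocean × C_ocean/C_land = 1.39 × 6.76 = 9.40 K.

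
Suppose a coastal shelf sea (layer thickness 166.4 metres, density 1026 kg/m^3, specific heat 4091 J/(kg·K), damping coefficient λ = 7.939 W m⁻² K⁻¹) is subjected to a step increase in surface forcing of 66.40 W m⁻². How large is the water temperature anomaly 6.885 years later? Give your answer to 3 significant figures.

Areal heat capacity C = ρ c_p D = 1026 × 4091 × 166.4 = 6.98×10^8 J m⁻² K⁻¹.
τ = C / λ = 6.98×10^8 / 7.939 = 8.80×10^7 s.
Equilibrium anomaly ΔT_eq = F / λ = 66.40 / 7.939 = 8.36 K.
t = 6.885 years = 2.17×10^8 s, so t/τ = 2.47.
ΔT(t) = ΔT_eq (1 − e^(−t/τ)) = 8.36 × (1 − e^−2.47) = 7.66 K.

7.66 K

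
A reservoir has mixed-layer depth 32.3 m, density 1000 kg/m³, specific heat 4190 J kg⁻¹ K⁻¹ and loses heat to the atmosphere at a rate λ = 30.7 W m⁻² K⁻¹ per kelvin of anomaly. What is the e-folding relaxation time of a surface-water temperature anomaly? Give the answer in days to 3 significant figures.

Areal heat capacity C = ρ c_p D = 1000 × 4190 × 32.3 = 1.35×10^8 J/(m^2 K).
Relaxation time τ = C / λ = 1.35×10^8 / 30.7 = 4.41×10^6 s.
In days: 4.41×10^6 s / (86400 s/day) = 51.0 days.

51.0 days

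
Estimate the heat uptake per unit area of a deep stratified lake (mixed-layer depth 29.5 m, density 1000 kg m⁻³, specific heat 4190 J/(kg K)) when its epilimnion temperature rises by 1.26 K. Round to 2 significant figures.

1.6×10^8

Areal heat capacity C = ρ c_p D = 1000 × 4190 × 29.5 = 1.24×10^8 J/(m^2 K).
ΔQ = C ΔT = 1.24×10^8 × 1.26 = 1.56×10^8 J/m².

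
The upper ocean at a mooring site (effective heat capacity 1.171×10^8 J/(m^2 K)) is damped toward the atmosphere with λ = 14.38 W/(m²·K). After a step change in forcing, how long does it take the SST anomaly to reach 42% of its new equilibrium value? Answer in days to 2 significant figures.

51 days

Areal heat capacity C = 1.171×10^8 J/(m^2 K) (given).
τ = C / λ = 1.17×10^8 / 14.38 = 8.14×10^6 s.
Fraction reached: 1 − e^(−t/τ) = 0.42 ⇒ t = −τ ln(1 − 0.42) = τ × 0.545.
t = 4.44×10^6 s = 51.3 days.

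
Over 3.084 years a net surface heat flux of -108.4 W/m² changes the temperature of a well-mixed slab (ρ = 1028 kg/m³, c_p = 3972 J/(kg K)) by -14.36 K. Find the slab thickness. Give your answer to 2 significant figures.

180 m

Heat input Q = F Δt = -108.4 × 9.73×10^7 s = -1.05×10^10 J/m².
Required areal heat capacity C = Q / ΔT = 7.35×10^8 J/(m²·K).
Depth D = C / (ρ c_p) = 7.35×10^8 / (1028 × 3972) = 180 m.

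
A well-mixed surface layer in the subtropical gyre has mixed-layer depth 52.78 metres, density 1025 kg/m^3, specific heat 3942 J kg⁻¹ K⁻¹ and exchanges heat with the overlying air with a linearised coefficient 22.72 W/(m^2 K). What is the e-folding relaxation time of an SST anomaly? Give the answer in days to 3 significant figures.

Areal heat capacity C = ρ c_p D = 1025 × 3942 × 52.78 = 2.13×10^8 J/(m^2 K).
Relaxation time τ = C / λ = 2.13×10^8 / 22.72 = 9.39×10^6 s.
In days: 9.39×10^6 s / (86400 s/day) = 109 days.

109 days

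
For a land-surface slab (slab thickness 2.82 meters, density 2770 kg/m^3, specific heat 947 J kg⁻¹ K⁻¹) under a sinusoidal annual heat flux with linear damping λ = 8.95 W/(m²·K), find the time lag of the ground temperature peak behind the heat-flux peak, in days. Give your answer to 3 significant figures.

9.48 days

Areal heat capacity C = ρ c_p D = 2770 × 947 × 2.82 = 7.40×10^6 J/(m^2 K).
ω = 2π / 3.15×10^7 s = 1.99×10^-7 s⁻¹.
Phase lag φ = arctan(Cω/λ) = arctan(1.47/8.95) = 0.163 rad.
Time lag = φ / ω = 0.163 / 1.99×10^-7 = 8.19×10^5 s = 9.48 days.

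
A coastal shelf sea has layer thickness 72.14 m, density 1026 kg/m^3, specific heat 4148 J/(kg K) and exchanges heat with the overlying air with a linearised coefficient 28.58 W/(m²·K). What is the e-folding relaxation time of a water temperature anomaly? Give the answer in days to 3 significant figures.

Areal heat capacity C = ρ c_p D = 1026 × 4148 × 72.14 = 3.07×10^8 J m⁻² K⁻¹.
Relaxation time τ = C / λ = 3.07×10^8 / 28.58 = 1.07×10^7 s.
In days: 1.07×10^7 s / (86400 s/day) = 124 days.

124 days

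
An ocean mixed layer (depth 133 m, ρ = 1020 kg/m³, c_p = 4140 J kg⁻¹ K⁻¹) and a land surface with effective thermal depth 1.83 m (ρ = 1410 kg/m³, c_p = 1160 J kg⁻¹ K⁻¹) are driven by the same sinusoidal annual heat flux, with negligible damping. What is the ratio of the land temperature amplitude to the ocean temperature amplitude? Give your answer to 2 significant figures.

C_ocean = 1020 × 4140 × 133 = 5.62×10^8 J/(m²·K).
C_land = 1410 × 1160 × 1.83 = 2.99×10^6 J/(m²·K).
Undamped amplitude ∝ 1/C, so A_land/A_ocean = C_ocean/C_land = 188.

190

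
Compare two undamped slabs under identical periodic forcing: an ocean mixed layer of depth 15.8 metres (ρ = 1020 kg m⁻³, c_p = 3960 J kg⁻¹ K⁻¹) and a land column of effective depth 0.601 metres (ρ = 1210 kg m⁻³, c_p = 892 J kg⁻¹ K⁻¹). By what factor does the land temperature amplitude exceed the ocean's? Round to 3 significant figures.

98.4

C_ocean = 1020 × 3960 × 15.8 = 6.38×10^7 J/(m²·K).
C_land = 1210 × 892 × 0.601 = 6.49×10^5 J/(m²·K).
Undamped amplitude ∝ 1/C, so A_land/A_ocean = C_ocean/C_land = 98.4.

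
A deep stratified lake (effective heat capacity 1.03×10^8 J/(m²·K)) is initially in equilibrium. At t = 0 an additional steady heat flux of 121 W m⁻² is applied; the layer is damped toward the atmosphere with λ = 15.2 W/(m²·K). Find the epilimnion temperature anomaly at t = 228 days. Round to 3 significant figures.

Areal heat capacity C = 1.03×10^8 J/(m²·K) (given).
τ = C / λ = 1.03×10^8 / 15.2 = 6.78×10^6 s.
Equilibrium anomaly ΔT_eq = F / λ = 121 / 15.2 = 7.96 K.
t = 228 days = 1.97×10^7 s, so t/τ = 2.91.
ΔT(t) = ΔT_eq (1 − e^(−t/τ)) = 7.96 × (1 − e^−2.91) = 7.53 K.

7.53 K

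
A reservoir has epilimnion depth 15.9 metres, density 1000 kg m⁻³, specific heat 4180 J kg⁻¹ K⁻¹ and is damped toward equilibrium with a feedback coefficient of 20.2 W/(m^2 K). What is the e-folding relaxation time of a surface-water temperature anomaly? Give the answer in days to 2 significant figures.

38 days

Areal heat capacity C = ρ c_p D = 1000 × 4180 × 15.9 = 6.65×10^7 J m⁻² K⁻¹.
Relaxation time τ = C / λ = 6.65×10^7 / 20.2 = 3.29×10^6 s.
In days: 3.29×10^6 s / (86400 s/day) = 38.1 days.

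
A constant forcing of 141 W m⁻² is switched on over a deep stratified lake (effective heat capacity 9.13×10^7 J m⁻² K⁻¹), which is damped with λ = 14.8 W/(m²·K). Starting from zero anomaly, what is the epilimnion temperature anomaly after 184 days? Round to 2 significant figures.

Areal heat capacity C = 9.13×10^7 J m⁻² K⁻¹ (given).
τ = C / λ = 9.13×10^7 / 14.8 = 6.17×10^6 s.
Equilibrium anomaly ΔT_eq = F / λ = 141 / 14.8 = 9.53 K.
t = 184 days = 1.59×10^7 s, so t/τ = 2.58.
ΔT(t) = ΔT_eq (1 − e^(−t/τ)) = 9.53 × (1 − e^−2.58) = 8.80 K.

8.8 K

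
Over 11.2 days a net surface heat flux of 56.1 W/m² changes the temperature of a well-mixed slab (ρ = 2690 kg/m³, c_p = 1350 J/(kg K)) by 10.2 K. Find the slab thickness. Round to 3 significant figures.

1.47 m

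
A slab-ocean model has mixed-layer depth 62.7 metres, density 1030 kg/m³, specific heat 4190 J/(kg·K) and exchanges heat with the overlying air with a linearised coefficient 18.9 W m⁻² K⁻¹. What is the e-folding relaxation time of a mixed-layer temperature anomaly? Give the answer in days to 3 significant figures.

Areal heat capacity C = ρ c_p D = 1030 × 4190 × 62.7 = 2.71×10^8 J/(m²·K).
Relaxation time τ = C / λ = 2.71×10^8 / 18.9 = 1.43×10^7 s.
In days: 1.43×10^7 s / (86400 s/day) = 166 days.

166 days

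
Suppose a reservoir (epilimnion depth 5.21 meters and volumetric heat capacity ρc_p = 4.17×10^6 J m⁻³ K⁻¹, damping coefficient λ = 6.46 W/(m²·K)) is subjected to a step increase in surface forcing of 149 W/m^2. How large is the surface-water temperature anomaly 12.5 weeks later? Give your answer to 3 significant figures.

20.6 K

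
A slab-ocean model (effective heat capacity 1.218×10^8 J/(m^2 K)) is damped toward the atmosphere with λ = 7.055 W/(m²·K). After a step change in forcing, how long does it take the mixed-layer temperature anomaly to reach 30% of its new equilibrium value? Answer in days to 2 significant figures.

71 days

Areal heat capacity C = 1.218×10^8 J/(m^2 K) (given).
τ = C / λ = 1.22×10^8 / 7.055 = 1.73×10^7 s.
Fraction reached: 1 − e^(−t/τ) = 0.30 ⇒ t = −τ ln(1 − 0.30) = τ × 0.357.
t = 6.16×10^6 s = 71.3 days.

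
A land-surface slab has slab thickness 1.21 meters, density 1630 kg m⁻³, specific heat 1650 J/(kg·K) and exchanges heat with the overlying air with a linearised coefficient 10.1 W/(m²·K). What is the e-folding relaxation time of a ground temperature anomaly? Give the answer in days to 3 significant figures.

Areal heat capacity C = ρ c_p D = 1630 × 1650 × 1.21 = 3.25×10^6 J/(m^2 K).
Relaxation time τ = C / λ = 3.25×10^6 / 10.1 = 3.22×10^5 s.
In days: 3.22×10^5 s / (86400 s/day) = 3.73 days.

3.73 days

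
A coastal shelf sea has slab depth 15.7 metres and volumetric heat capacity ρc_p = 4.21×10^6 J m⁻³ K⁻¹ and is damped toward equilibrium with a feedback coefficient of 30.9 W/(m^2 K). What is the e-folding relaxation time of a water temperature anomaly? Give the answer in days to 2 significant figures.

Areal heat capacity C = ρc_p × D = 4.21×10^6 × 15.7 = 6.61×10^7 J/(m²·K).
Relaxation time τ = C / λ = 6.61×10^7 / 30.9 = 2.14×10^6 s.
In days: 2.14×10^6 s / (86400 s/day) = 24.8 days.

25 days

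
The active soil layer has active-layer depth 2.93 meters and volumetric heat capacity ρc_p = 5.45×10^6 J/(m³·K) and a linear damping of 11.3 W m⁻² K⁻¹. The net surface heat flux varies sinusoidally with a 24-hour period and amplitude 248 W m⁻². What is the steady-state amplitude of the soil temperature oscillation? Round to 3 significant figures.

0.214 K

Areal heat capacity C = ρc_p × D = 5.45×10^6 × 2.93 = 1.60×10^7 J/(m²·K).
Angular frequency ω = 2π / T = 2π / 86400 s = 7.27×10^-5 s⁻¹.
√((Cω)² + λ²) = √((1160)² + 11.3²) = 1160 W/(m²·K).
Amplitude A = F₀ / √((Cω)²+λ²) = 248 / 1160 = 0.214 K.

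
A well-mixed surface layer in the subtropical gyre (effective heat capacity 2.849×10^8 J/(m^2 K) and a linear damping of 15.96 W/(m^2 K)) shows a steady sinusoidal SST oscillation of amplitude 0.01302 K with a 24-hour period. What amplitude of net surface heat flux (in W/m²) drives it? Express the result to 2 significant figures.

Areal heat capacity C = 2.849×10^8 J/(m^2 K) (given).
ω = 2π / 86400 s = 7.27×10^-5 s⁻¹.
√((Cω)² + λ²) = √((20700)² + 15.96²) = 20700 W/(m²·K).
F₀ = A × √((Cω)²+λ²) = 0.01302 × 20700 = 270 W/m².

270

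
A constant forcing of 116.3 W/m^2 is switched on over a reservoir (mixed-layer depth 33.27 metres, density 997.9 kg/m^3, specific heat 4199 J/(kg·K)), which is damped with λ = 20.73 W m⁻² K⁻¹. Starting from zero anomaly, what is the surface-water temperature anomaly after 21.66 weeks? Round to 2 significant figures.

Areal heat capacity C = ρ c_p D = 997.9 × 4199 × 33.27 = 1.39×10^8 J/(m²·K).
τ = C / λ = 1.39×10^8 / 20.73 = 6.72×10^6 s.
Equilibrium anomaly ΔT_eq = F / λ = 116.3 / 20.73 = 5.61 K.
t = 21.66 weeks = 1.31×10^7 s, so t/τ = 1.95.
ΔT(t) = ΔT_eq (1 − e^(−t/τ)) = 5.61 × (1 − e^−1.95) = 4.81 K.

4.8 K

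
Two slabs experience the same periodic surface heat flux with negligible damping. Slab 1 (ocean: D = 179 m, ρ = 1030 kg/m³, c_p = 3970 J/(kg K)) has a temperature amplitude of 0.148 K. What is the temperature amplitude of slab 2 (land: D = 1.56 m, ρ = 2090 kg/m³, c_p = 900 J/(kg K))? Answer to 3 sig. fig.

C_ocean = 7.32×10^8 J/(m²·K); C_land = 2.93×10^6 J/(m²·K).
A ∝ 1/C ⇒ A_land = A_ocean × C_ocean/C_land = 0.148 × 249 = 36.9 K.

36.9 K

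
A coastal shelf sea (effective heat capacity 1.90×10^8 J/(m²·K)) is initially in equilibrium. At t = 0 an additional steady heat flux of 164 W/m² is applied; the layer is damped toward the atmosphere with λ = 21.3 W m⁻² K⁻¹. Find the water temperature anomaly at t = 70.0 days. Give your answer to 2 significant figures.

3.8 K

Areal heat capacity C = 1.90×10^8 J/(m²·K) (given).
τ = C / λ = 1.90×10^8 / 21.3 = 8.92×10^6 s.
Equilibrium anomaly ΔT_eq = F / λ = 164 / 21.3 = 7.70 K.
t = 70.0 days = 6.05×10^6 s, so t/τ = 0.678.
ΔT(t) = ΔT_eq (1 − e^(−t/τ)) = 7.70 × (1 − e^−0.678) = 3.79 K.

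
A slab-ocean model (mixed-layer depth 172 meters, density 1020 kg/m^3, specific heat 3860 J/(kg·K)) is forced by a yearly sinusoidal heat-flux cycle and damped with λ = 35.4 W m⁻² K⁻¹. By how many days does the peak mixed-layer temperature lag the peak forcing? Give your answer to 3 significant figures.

Areal heat capacity C = ρ c_p D = 1020 × 3860 × 172 = 6.77×10^8 J m⁻² K⁻¹.
ω = 2π / 3.15×10^7 s = 1.99×10^-7 s⁻¹.
Phase lag φ = arctan(Cω/λ) = arctan(135/35.4) = 1.31 rad.
Time lag = φ / ω = 1.31 / 1.99×10^-7 = 6.60×10^6 s = 76.3 days.

76.3 days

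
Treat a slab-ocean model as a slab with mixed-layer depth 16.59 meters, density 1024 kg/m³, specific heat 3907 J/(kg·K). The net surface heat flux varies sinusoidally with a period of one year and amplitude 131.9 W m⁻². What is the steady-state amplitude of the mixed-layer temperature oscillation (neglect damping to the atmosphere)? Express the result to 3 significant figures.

9.97 K

Areal heat capacity C = ρ c_p D = 1024 × 3907 × 16.59 = 6.64×10^7 J m⁻² K⁻¹.
Angular frequency ω = 2π / T = 2π / 3.15×10^7 s = 1.99×10^-7 s⁻¹.
Cω = 6.64×10^7 × 1.99×10^-7 = 13.2 W/(m²·K).
Amplitude A = F₀ / (Cω) = 131.9 / 13.2 = 9.97 K.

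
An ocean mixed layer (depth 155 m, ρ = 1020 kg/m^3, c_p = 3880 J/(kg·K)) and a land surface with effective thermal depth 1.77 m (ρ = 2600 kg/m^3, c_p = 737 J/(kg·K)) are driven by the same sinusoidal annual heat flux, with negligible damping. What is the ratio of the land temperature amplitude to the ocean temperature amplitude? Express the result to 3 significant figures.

181

C_ocean = 1020 × 3880 × 155 = 6.13×10^8 J/(m²·K).
C_land = 2600 × 737 × 1.77 = 3.39×10^6 J/(m²·K).
Undamped amplitude ∝ 1/C, so A_land/A_ocean = C_ocean/C_land = 181.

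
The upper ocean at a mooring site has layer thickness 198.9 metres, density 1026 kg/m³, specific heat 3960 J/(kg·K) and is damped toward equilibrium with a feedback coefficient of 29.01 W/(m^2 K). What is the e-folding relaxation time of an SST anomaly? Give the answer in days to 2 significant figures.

320 days

Areal heat capacity C = ρ c_p D = 1026 × 3960 × 198.9 = 8.08×10^8 J/(m^2 K).
Relaxation time τ = C / λ = 8.08×10^8 / 29.01 = 2.79×10^7 s.
In days: 2.79×10^7 s / (86400 s/day) = 322 days.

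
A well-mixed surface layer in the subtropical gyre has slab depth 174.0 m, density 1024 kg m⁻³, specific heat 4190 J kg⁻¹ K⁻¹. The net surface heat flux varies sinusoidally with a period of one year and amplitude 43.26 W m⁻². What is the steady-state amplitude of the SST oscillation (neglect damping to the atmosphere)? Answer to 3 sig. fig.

Areal heat capacity C = ρ c_p D = 1024 × 4190 × 174.0 = 7.47×10^8 J/(m^2 K).
Angular frequency ω = 2π / T = 2π / 3.15×10^7 s = 1.99×10^-7 s⁻¹.
Cω = 7.47×10^8 × 1.99×10^-7 = 149 W/(m²·K).
Amplitude A = F₀ / (Cω) = 43.26 / 149 = 0.291 K.

0.291 K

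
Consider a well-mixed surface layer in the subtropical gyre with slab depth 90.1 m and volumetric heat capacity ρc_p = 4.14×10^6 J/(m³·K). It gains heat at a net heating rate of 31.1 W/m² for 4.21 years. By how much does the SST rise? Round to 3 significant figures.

11.1 K

Areal heat capacity C = ρc_p × D = 4.14×10^6 × 90.1 = 3.73×10^8 J/(m^2 K).
Net heat input Q = F Δt = 31.1 × (4.21 years × 3.156×10^7 s/year) = 4.13×10^9 J/m².
ΔT = Q / C = 4.13×10^9 / 3.73×10^8 = 11.1 K.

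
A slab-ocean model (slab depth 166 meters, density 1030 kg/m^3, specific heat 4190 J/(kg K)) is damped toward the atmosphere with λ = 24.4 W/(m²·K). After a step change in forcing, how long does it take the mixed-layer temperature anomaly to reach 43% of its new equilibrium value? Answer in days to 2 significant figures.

Areal heat capacity C = ρ c_p D = 1030 × 4190 × 166 = 7.16×10^8 J/(m^2 K).
τ = C / λ = 7.16×10^8 / 24.4 = 2.94×10^7 s.
Fraction reached: 1 − e^(−t/τ) = 0.43 ⇒ t = −τ ln(1 − 0.43) = τ × 0.562.
t = 1.65×10^7 s = 191 days.

190 days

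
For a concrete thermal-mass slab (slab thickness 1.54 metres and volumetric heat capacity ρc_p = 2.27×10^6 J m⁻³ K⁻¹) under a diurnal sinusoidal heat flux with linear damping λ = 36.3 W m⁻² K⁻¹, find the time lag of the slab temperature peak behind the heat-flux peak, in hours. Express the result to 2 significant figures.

Areal heat capacity C = ρc_p × D = 2.27×10^6 × 1.54 = 3.50×10^6 J m⁻² K⁻¹.
ω = 2π / 86400 s = 7.27×10^-5 s⁻¹.
Phase lag φ = arctan(Cω/λ) = arctan(254/36.3) = 1.43 rad.
Time lag = φ / ω = 1.43 / 7.27×10^-5 = 19600 s = 5.46 hours.

5.5 hours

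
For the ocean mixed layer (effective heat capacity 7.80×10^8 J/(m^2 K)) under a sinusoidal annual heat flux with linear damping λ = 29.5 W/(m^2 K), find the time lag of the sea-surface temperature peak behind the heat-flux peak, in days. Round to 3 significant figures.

Areal heat capacity C = 7.80×10^8 J/(m^2 K) (given).
ω = 2π / 3.15×10^7 s = 1.99×10^-7 s⁻¹.
Phase lag φ = arctan(Cω/λ) = arctan(155/29.5) = 1.38 rad.
Time lag = φ / ω = 1.38 / 1.99×10^-7 = 6.94×10^6 s = 80.4 days.

80.4 days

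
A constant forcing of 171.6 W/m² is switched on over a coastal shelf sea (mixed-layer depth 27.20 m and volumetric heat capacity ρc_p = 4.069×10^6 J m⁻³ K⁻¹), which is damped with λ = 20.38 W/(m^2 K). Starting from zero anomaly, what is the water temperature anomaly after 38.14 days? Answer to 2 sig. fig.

3.8 K

Areal heat capacity C = ρc_p × D = 4.069×10^6 × 27.20 = 1.11×10^8 J/(m^2 K).
τ = C / λ = 1.11×10^8 / 20.38 = 5.43×10^6 s.
Equilibrium anomaly ΔT_eq = F / λ = 171.6 / 20.38 = 8.42 K.
t = 38.14 days = 3.30×10^6 s, so t/τ = 0.607.
ΔT(t) = ΔT_eq (1 − e^(−t/τ)) = 8.42 × (1 − e^−0.607) = 3.83 K.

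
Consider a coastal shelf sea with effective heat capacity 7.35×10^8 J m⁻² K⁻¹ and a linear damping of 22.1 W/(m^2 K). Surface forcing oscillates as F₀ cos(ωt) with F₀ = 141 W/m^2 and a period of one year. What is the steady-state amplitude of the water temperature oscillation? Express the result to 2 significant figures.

Areal heat capacity C = 7.35×10^8 J m⁻² K⁻¹ (given).
Angular frequency ω = 2π / T = 2π / 3.15×10^7 s = 1.99×10^-7 s⁻¹.
√((Cω)² + λ²) = √((146)² + 22.1²) = 148 W/(m²·K).
Amplitude A = F₀ / √((Cω)²+λ²) = 141 / 148 = 0.952 K.

0.95 K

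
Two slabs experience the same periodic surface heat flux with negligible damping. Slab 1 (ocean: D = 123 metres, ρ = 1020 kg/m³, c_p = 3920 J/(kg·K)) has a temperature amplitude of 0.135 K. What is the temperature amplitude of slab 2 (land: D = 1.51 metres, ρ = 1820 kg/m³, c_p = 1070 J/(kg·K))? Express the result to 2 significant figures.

C_ocean = 4.92×10^8 J/(m²·K); C_land = 2.94×10^6 J/(m²·K).
A ∝ 1/C ⇒ A_land = A_ocean × C_ocean/C_land = 0.135 × 167 = 22.6 K.

23 K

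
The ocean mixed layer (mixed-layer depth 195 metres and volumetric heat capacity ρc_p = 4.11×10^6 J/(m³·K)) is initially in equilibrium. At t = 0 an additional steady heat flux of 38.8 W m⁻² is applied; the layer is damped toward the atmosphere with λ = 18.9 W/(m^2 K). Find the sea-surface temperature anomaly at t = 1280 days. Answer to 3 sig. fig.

1.90 K

Areal heat capacity C = ρc_p × D = 4.11×10^6 × 195 = 8.01×10^8 J m⁻² K⁻¹.
τ = C / λ = 8.01×10^8 / 18.9 = 4.24×10^7 s.
Equilibrium anomaly ΔT_eq = F / λ = 38.8 / 18.9 = 2.05 K.
t = 1280 days = 1.11×10^8 s, so t/τ = 2.61.
ΔT(t) = ΔT_eq (1 − e^(−t/τ)) = 2.05 × (1 − e^−2.61) = 1.90 K.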